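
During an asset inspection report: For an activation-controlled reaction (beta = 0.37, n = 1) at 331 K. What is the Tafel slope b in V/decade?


Apply the Tafel slope relation: b = 2.303*R*T/(beta*n*F)
Numerator: 2.303 * 8.314 * 331 = 6337.7
Denominator: 0.37 * 1 * 96485 = 35699.45
b = 6337.7 / 35699.45 = 0.178 V/decade

0.178 V/decade


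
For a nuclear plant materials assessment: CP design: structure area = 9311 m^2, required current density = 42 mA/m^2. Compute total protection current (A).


I = area * current density, then convert mA → A (÷1000)
I = 9311 * 42 / 1000 = 391.06 A

391.06 A


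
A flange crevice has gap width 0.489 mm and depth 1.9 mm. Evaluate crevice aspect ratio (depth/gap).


Aspect ratio = depth / gap
Ratio = 1.9 / 0.489 = 3.9

3.9


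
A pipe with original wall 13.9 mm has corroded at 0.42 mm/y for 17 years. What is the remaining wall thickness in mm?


Remaining wall = original − CR × time
t = 13.9 − 0.42*17 = 13.9 − 7.14 = 6.76 mm

6.76 mm


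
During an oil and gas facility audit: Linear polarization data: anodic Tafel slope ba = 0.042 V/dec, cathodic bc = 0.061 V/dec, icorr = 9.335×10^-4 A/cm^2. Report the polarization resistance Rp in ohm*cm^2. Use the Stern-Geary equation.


Apply the Stern-Geary equation: Rp = ba*bc / (2.303*icorr*(ba+bc))
ba*bc = 0.042*0.061 = 0.002562
ba+bc = 0.103; 2.303*icorr*(ba+bc) = 2.303*9.335×10^-4*0.103 = 2.214346×10^-4
Rp = 0.002562 / 2.214346×10^-4 = 11.6 ohm*cm^2

11.6 ohm*cm^2


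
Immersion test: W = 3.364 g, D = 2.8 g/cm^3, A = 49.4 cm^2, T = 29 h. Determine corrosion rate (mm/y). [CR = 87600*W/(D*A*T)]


Apply the mm/y weight-loss relation: CR = 87600 * W / (D * A * T)
Numerator: 87600 * 3.364 = 294686.4
Denominator: 2.8 * 49.4 * 29 = 4011.28
CR = 294686.4 / 4011.28 = 73.46443 mm/y

73.46443 mm/y


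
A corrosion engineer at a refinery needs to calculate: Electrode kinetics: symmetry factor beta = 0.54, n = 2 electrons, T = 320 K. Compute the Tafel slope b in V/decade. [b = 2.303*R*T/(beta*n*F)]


Apply the Tafel slope relation: b = 2.303*R*T/(beta*n*F)
Numerator: 2.303 * 8.314 * 320 = 6127.09
Denominator: 0.54 * 2 * 96485 = 104203.8
b = 6127.09 / 104203.8 = 0.0588 V/decade

0.0588 V/decade


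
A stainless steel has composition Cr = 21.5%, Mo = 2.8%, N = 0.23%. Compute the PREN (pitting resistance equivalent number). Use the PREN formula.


Apply the PREN formula: PREN = Cr + 3.3*Mo + 16*N
PREN = 21.5 + 3.3*2.8 + 16*0.23
PREN = 21.5 + 9.24 + 3.68 = 34.42

34.42


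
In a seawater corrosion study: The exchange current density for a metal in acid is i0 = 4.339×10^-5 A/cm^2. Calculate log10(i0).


i0 = 4.339×10^-5 A/cm^2
log10(i0) = -4.363

-4.363


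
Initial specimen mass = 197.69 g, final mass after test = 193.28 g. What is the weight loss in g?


Weight loss = initial − final
WL = 197.69 − 193.28 = 4.41 g

4.41 g


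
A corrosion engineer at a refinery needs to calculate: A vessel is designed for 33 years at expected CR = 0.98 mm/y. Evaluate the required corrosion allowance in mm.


Corrosion allowance = CR × design life
CA = 0.98 * 33 = 32.34 mm

32.34 mm


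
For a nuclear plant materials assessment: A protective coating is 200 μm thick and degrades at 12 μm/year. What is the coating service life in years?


Service life = thickness / degradation rate
Life = 200 / 12 = 16.7 years

16.7 years


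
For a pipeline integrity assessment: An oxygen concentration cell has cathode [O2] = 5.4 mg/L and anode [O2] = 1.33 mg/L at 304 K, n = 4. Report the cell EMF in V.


Apply the Nernst concentration-cell relation: E = (RT/nF)*ln(C_cathode/C_anode)
RT/nF = 8.314*304/(4*96485) = 0.00654883 V
ln(5.4/1.33) = 1.40122
E = 0.00654883 * 1.40122 = 0.00918 V

0.00918 V


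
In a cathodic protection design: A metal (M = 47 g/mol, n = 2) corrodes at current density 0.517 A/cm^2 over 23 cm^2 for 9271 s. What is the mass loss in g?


Apply Faraday's law: m = i*A*t*M / (n*F)
Total charge passed Q = i*A*t = 0.517*23*9271 = 110241.461 C
m = Q*M/(n*F) = 110241.461*47/(2*96485) = 26.8505 g

26.8505 g


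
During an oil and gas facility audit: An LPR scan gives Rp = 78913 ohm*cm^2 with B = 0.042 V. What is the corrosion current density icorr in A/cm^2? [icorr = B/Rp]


Apply the Stern-Geary relation: icorr = B / Rp
icorr = 0.042 / 78913 = 5.322×10^-7 A/cm^2

5.322×10^-7 A/cm^2


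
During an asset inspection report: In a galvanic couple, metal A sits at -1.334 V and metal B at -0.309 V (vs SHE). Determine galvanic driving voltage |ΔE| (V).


Driving voltage is the absolute potential difference.
|ΔE| = |-1.334 − (-0.309)| = 1.025 V

1.025 V


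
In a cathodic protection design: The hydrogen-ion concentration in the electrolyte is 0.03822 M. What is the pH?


pH = −log10[H+]
pH = −log10(0.03822) = 1.42

1.42


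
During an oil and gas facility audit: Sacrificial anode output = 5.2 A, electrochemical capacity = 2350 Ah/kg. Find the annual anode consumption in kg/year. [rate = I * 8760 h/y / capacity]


Annual consumption = current * hours per year / capacity
Rate = 5.2 * 8760 / 2350 = 19.4 kg/year

19.4 kg/year


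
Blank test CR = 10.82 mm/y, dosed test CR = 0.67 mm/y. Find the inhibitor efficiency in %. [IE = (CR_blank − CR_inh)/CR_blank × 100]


Apply the inhibitor-efficiency definition: IE = (CR_blank − CR_inh)/CR_blank × 100
IE = (10.82 − 0.67) / 10.82 × 100
IE = 10.15 / 10.82 × 100 = 93.8 %

93.8 %


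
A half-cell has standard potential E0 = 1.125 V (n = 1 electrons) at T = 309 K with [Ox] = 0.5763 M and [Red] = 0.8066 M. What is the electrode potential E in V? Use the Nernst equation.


Apply the Nernst equation: E = E0 + (RT/nF)*ln([Ox]/[Red])
Step 1: RT/nF = 8.314*309/(1*96485) = 0.02662617 V
Step 2: [Ox]/[Red] = 0.5763/0.8066 = 0.714481
Step 3: ln(0.714481) = -0.336199
Step 4: correction = 0.02662617 * -0.336199 = -0.009 V
E = 1.125 + -0.009 = 1.116 V

1.116 V


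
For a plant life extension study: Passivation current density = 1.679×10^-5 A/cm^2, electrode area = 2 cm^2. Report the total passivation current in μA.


I = i_pass * A, then convert A → μA (×10^6)
I = 1.679×10^-5 * 2 * 10^6 = 33.58 μA

33.58 μA


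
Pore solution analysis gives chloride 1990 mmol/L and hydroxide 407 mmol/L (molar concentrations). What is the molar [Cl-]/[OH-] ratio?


Threshold parameter = [Cl-] / [OH-] (molar basis; both in mmol/L, so units cancel)
Ratio = 1990 / 407 = 4.89

4.89


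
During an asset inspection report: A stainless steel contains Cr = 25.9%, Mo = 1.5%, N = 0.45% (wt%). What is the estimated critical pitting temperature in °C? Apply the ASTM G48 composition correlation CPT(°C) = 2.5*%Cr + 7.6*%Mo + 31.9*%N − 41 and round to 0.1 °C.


Apply the ASTM G48 empirical CPT estimate: CPT(°C) = 2.5*%Cr + 7.6*%Mo + 31.9*%N − 41
2.5*25.9 = 64.75; 7.6*1.5 = 11.4; 31.9*0.45 = 14.355
CPT = 64.75 + 11.4 + 14.355 − 41 = 49.505 °C
Rounded to 0.1 °C: CPT ≈ 49.5 °C

49.5 °C


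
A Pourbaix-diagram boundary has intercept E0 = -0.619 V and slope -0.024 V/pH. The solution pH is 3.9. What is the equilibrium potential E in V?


Apply the Pourbaix line equation: E = E0 + slope*pH
E = -0.619 + (-0.024)*3.9 = -0.619 + (-0.0936) = -0.7126 V
Rounded to 3 decimal places: E = -0.713 V

-0.713 V


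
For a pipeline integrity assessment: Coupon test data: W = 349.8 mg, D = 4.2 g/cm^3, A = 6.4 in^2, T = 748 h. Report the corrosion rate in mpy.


Apply the mpy weight-loss relation: CR = 534 * W / (D * A * T)
Numerator: 534 * 349.8 = 186793.2
Denominator: 4.2 * 6.4 * 748 = 20106.24
CR = 186793.2 / 20106.24 = 9.2903 mpy

9.2903 mpy


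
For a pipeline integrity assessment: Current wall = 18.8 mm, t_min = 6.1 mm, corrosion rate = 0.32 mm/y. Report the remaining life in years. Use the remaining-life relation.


Apply the remaining-life relation: RL = (t_current − t_min) / CR
RL = (18.8 − 6.1) / 0.32 = 12.7 / 0.32 = 39.7 years

39.7 years


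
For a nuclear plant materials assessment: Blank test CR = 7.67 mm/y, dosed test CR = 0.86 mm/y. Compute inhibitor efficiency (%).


Apply the inhibitor-efficiency definition: IE = (CR_blank − CR_inh)/CR_blank × 100
IE = (7.67 − 0.86) / 7.67 × 100
IE = 6.81 / 7.67 × 100 = 88.8 %

88.8 %


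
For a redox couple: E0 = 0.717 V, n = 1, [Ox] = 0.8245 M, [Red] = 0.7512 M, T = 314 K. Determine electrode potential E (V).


Apply the Nernst equation: E = E0 + (RT/nF)*ln([Ox]/[Red])
Step 1: RT/nF = 8.314*314/(1*96485) = 0.02705701 V
Step 2: [Ox]/[Red] = 0.8245/0.7512 = 1.097577
Step 3: ln(1.097577) = 0.093105
Step 4: correction = 0.02705701 * 0.093105 = 0.0025 V
E = 0.717 + 0.0025 = 0.7195 V

0.7195 V


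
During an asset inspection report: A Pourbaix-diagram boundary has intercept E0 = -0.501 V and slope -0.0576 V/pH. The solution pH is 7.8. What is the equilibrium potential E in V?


Apply the Pourbaix line equation: E = E0 + slope*pH
E = -0.501 + (-0.0576)*7.8 = -0.501 + (-0.44928) = -0.95028 V
Rounded to 4 decimal places: E = -0.9503 V

-0.9503 V


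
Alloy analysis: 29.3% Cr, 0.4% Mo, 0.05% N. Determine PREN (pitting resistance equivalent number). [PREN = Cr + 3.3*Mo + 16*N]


Apply the PREN formula: PREN = Cr + 3.3*Mo + 16*N
PREN = 29.3 + 3.3*0.4 + 16*0.05
PREN = 29.3 + 1.32 + 0.8 = 31.42

31.42


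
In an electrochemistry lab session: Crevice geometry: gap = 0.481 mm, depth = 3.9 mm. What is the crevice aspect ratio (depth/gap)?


Aspect ratio = depth / gap
Ratio = 3.9 / 0.481 = 8.1

8.1


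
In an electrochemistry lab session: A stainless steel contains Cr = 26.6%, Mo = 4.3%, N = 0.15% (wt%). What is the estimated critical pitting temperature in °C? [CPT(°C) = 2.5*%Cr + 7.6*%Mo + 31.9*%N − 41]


Apply the ASTM G48 empirical CPT estimate: CPT(°C) = 2.5*%Cr + 7.6*%Mo + 31.9*%N − 41
2.5*26.6 = 66.5; 7.6*4.3 = 32.68; 31.9*0.15 = 4.785
CPT = 66.5 + 32.68 + 4.785 − 41 = 62.965 °C
Rounded to 0.1 °C: CPT ≈ 63.0 °C

63.0 °C


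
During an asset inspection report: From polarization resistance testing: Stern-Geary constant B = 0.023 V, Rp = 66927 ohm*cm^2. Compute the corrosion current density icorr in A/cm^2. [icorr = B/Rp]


Apply the Stern-Geary relation: icorr = B / Rp
icorr = 0.023 / 66927 = 3.437×10^-7 A/cm^2

3.437×10^-7 A/cm^2


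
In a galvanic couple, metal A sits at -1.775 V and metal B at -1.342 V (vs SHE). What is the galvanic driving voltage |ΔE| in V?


Driving voltage is the absolute potential difference.
|ΔE| = |-1.775 − (-1.342)| = 0.433 V

0.433 V


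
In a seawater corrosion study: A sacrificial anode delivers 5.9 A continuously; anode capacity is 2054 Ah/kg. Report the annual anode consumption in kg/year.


Annual consumption = current * hours per year / capacity
Rate = 5.9 * 8760 / 2054 = 25.2 kg/year

25.2 kg/year


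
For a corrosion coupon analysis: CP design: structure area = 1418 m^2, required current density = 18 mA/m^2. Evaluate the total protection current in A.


I = area * current density, then convert mA → A (÷1000)
I = 1418 * 18 / 1000 = 25.52 A

25.52 A


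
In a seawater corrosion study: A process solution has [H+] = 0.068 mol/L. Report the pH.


pH = −log10[H+]
pH = −log10(0.068) = 1.17

1.17


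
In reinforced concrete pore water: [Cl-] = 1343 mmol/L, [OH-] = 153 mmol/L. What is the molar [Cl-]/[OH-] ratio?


Threshold parameter = [Cl-] / [OH-] (molar basis; both in mmol/L, so units cancel)
Ratio = 1343 / 153 = 8.78

8.78


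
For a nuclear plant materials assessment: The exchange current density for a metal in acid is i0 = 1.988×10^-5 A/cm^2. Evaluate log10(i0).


i0 = 1.988×10^-5 A/cm^2
log10(i0) = -4.702

-4.702


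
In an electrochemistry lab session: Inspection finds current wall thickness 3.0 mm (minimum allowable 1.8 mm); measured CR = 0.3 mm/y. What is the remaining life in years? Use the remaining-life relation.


Apply the remaining-life relation: RL = (t_current − t_min) / CR
RL = (3.0 − 1.8) / 0.3 = 1.2 / 0.3 = 4.0 years

4.0 years


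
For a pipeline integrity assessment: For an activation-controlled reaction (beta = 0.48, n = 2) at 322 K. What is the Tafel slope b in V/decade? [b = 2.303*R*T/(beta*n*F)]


Apply the Tafel slope relation: b = 2.303*R*T/(beta*n*F)
Numerator: 2.303 * 8.314 * 322 = 6165.38
Denominator: 0.48 * 2 * 96485 = 92625.6
b = 6165.38 / 92625.6 = 0.067 V/decade

0.067 V/decade


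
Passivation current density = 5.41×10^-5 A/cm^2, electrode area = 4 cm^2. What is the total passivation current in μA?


I = i_pass * A, then convert A → μA (×10^6)
I = 5.41×10^-5 * 4 * 10^6 = 216.4 μA

216.4 μA


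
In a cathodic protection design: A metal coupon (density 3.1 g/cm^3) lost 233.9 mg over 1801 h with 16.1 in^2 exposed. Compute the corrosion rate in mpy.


Apply the mpy weight-loss relation: CR = 534 * W / (D * A * T)
Numerator: 534 * 233.9 = 124902.6
Denominator: 3.1 * 16.1 * 1801 = 89887.91
CR = 124902.6 / 89887.91 = 1.38954 mpy

1.38954 mpy


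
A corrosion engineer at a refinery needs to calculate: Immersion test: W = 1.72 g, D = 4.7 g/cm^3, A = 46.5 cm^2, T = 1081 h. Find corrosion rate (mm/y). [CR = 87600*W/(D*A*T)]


Apply the mm/y weight-loss relation: CR = 87600 * W / (D * A * T)
Numerator: 87600 * 1.72 = 150672.0
Denominator: 4.7 * 46.5 * 1081 = 236252.55
CR = 150672.0 / 236252.55 = 0.6378 mm/y

0.6378 mm/y


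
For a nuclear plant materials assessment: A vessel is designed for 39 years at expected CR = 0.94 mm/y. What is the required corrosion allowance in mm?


Corrosion allowance = CR × design life
CA = 0.94 * 39 = 36.66 mm

36.66 mm


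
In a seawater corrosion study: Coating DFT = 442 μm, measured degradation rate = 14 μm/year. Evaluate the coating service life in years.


Service life = thickness / degradation rate
Life = 442 / 14 = 31.6 years

31.6 years


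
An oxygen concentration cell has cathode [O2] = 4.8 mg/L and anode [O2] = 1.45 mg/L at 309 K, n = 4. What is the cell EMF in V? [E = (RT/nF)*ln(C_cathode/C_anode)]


Apply the Nernst concentration-cell relation: E = (RT/nF)*ln(C_cathode/C_anode)
RT/nF = 8.314*309/(4*96485) = 0.00665654 V
ln(4.8/1.45) = 1.19705
E = 0.00665654 * 1.19705 = 0.00797 V

0.00797 V


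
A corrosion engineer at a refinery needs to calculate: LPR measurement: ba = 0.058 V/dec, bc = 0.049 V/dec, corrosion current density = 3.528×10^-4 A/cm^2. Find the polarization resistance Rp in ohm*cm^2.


Apply the Stern-Geary equation: Rp = ba*bc / (2.303*icorr*(ba+bc))
ba*bc = 0.058*0.049 = 0.002842
ba+bc = 0.107; 2.303*icorr*(ba+bc) = 2.303*3.528×10^-4*0.107 = 8.6937329×10^-5
Rp = 0.002842 / 8.6937329×10^-5 = 32.69 ohm*cm^2

32.69 ohm*cm^2


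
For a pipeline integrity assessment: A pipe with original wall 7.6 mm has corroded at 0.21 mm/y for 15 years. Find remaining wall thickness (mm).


Remaining wall = original − CR × time
t = 7.6 − 0.21*15 = 7.6 − 3.15 = 4.45 mm

4.45 mm


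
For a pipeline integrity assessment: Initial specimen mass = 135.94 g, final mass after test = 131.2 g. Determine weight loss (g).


Weight loss = initial − final
WL = 135.94 − 131.2 = 4.74 g

4.74 g


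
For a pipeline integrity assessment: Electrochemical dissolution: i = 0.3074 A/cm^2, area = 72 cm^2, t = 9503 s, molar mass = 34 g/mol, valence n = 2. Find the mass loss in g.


Apply Faraday's law: m = i*A*t*M / (n*F)
Total charge passed Q = i*A*t = 0.3074*72*9503 = 210327.9984 C
m = Q*M/(n*F) = 210327.9984*34/(2*96485) = 37.05836 g

37.05836 g


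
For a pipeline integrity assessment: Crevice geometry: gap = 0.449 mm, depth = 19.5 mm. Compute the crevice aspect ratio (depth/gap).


Aspect ratio = depth / gap
Ratio = 19.5 / 0.449 = 43.4

43.4


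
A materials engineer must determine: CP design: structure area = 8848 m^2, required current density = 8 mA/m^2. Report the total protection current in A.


I = area * current density, then convert mA → A (÷1000)
I = 8848 * 8 / 1000 = 70.78 A

70.78 A


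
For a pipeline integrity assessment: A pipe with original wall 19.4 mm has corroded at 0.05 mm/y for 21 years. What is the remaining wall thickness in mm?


Remaining wall = original − CR × time
t = 19.4 − 0.05*21 = 19.4 − 1.05 = 18.35 mm

18.35 mm


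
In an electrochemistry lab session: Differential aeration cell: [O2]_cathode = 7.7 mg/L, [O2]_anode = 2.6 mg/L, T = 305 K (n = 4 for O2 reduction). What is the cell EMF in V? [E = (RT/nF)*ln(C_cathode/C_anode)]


Apply the Nernst concentration-cell relation: E = (RT/nF)*ln(C_cathode/C_anode)
RT/nF = 8.314*305/(4*96485) = 0.00657037 V
ln(7.7/2.6) = 1.08571
E = 0.00657037 * 1.08571 = 0.00713 V

0.00713 V


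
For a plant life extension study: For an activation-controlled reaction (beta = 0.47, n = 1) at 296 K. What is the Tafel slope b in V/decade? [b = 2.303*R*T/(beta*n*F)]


Apply the Tafel slope relation: b = 2.303*R*T/(beta*n*F)
Numerator: 2.303 * 8.314 * 296 = 5667.55
Denominator: 0.47 * 1 * 96485 = 45347.95
b = 5667.55 / 45347.95 = 0.125 V/decade

0.125 V/decade


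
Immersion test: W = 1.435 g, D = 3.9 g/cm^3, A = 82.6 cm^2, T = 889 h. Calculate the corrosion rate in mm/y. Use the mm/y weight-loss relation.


Apply the mm/y weight-loss relation: CR = 87600 * W / (D * A * T)
Numerator: 87600 * 1.435 = 125706.0
Denominator: 3.9 * 82.6 * 889 = 286382.46
CR = 125706.0 / 286382.46 = 0.4389 mm/y

0.4389 mm/y


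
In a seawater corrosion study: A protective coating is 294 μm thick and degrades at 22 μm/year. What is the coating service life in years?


Service life = thickness / degradation rate
Life = 294 / 22 = 13.4 years

13.4 years


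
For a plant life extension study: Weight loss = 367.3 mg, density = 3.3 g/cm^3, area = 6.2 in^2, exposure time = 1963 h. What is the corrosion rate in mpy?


Apply the mpy weight-loss relation: CR = 534 * W / (D * A * T)
Numerator: 534 * 367.3 = 196138.2
Denominator: 3.3 * 6.2 * 1963 = 40162.98
CR = 196138.2 / 40162.98 = 4.88356 mpy

4.88356 mpy


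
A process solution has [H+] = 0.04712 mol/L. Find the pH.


pH = −log10[H+]
pH = −log10(0.04712) = 1.33

1.33


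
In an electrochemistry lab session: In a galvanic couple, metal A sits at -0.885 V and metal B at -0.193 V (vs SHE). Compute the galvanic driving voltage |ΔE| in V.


Driving voltage is the absolute potential difference.
|ΔE| = |-0.885 − (-0.193)| = 0.692 V

0.692 V


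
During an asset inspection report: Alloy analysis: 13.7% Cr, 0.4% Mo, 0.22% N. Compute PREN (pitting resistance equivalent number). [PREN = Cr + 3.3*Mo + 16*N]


Apply the PREN formula: PREN = Cr + 3.3*Mo + 16*N
PREN = 13.7 + 3.3*0.4 + 16*0.22
PREN = 13.7 + 1.32 + 3.52 = 18.54

18.54


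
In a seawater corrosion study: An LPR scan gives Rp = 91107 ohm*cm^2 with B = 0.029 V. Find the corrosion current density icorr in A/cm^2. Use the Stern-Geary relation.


Apply the Stern-Geary relation: icorr = B / Rp
icorr = 0.029 / 91107 = 3.183×10^-7 A/cm^2

3.183×10^-7 A/cm^2


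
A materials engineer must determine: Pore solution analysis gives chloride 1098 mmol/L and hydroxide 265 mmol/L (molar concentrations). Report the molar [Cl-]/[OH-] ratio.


Threshold parameter = [Cl-] / [OH-] (molar basis; both in mmol/L, so units cancel)
Ratio = 1098 / 265 = 4.14

4.14


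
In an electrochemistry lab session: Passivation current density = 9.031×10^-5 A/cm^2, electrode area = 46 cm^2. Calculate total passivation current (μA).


I = i_pass * A, then convert A → μA (×10^6)
I = 9.031×10^-5 * 46 * 10^6 = 4154.26 μA

4154.26 μA


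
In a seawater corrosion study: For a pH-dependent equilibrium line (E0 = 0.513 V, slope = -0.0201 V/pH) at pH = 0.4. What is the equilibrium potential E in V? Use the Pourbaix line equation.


Apply the Pourbaix line equation: E = E0 + slope*pH
E = 0.513 + (-0.0201)*0.4 = 0.513 + (-0.00804) = 0.50496 V
Rounded to 3 decimal places: E = 0.505 V

0.505 V


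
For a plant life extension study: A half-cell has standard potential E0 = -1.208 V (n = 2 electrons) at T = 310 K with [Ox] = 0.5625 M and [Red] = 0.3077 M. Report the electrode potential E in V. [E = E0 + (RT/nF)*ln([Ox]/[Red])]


Apply the Nernst equation: E = E0 + (RT/nF)*ln([Ox]/[Red])
Step 1: RT/nF = 8.314*310/(2*96485) = 0.01335617 V
Step 2: [Ox]/[Red] = 0.5625/0.3077 = 1.828079
Step 3: ln(1.828079) = 0.603266
Step 4: correction = 0.01335617 * 0.603266 = 0.0081 V
E = -1.208 + 0.0081 = -1.1999 V

-1.1999 V


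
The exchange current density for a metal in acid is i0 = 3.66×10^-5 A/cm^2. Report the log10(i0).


i0 = 3.66×10^-5 A/cm^2
log10(i0) = -4.437

-4.437


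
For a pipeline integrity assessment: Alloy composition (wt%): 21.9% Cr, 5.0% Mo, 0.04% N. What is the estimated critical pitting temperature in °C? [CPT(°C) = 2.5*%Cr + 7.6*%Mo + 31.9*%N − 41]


Apply the ASTM G48 empirical CPT estimate: CPT(°C) = 2.5*%Cr + 7.6*%Mo + 31.9*%N − 41
2.5*21.9 = 54.75; 7.6*5.0 = 38; 31.9*0.04 = 1.276
CPT = 54.75 + 38 + 1.276 − 41 = 53.026 °C
Rounded to 0.1 °C: CPT ≈ 53.0 °C

53.0 °C


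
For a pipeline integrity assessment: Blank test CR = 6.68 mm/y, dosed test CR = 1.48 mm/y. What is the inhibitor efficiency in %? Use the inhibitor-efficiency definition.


Apply the inhibitor-efficiency definition: IE = (CR_blank − CR_inh)/CR_blank × 100
IE = (6.68 − 1.48) / 6.68 × 100
IE = 5.2 / 6.68 × 100 = 77.8 %

77.8 %


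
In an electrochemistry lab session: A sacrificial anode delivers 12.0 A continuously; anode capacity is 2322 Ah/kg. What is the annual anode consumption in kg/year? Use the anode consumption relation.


Annual consumption = current * hours per year / capacity
Rate = 12.0 * 8760 / 2322 = 45.3 kg/year

45.3 kg/year


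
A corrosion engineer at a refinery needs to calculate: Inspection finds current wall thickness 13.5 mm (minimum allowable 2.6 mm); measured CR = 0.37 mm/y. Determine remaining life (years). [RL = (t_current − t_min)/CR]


Apply the remaining-life relation: RL = (t_current − t_min) / CR
RL = (13.5 − 2.6) / 0.37 = 10.9 / 0.37 = 29.5 years

29.5 years


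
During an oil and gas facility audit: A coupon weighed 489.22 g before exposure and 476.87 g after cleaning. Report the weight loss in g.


Weight loss = initial − final
WL = 489.22 − 476.87 = 12.35 g

12.35 g


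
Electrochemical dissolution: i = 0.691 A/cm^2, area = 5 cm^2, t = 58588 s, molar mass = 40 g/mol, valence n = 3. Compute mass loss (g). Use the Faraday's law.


Apply Faraday's law: m = i*A*t*M / (n*F)
Total charge passed Q = i*A*t = 0.691*5*58588 = 202421.54 C
m = Q*M/(n*F) = 202421.54*40/(3*96485) = 27.97278 g

27.97278 g


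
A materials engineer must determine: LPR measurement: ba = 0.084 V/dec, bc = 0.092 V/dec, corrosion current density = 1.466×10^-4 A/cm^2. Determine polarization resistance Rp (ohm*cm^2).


Apply the Stern-Geary equation: Rp = ba*bc / (2.303*icorr*(ba+bc))
ba*bc = 0.084*0.092 = 0.007728
ba+bc = 0.176; 2.303*icorr*(ba+bc) = 2.303*1.466×10^-4*0.176 = 5.9421085×10^-5
Rp = 0.007728 / 5.9421085×10^-5 = 130.05 ohm*cm^2

130.05 ohm*cm^2


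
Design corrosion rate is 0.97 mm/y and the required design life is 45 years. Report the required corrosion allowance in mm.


Corrosion allowance = CR × design life
CA = 0.97 * 45 = 43.65 mm

43.65 mm


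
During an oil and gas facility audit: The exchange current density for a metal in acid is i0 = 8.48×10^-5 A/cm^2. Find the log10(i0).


i0 = 8.48×10^-5 A/cm^2
log10(i0) = -4.072

-4.072


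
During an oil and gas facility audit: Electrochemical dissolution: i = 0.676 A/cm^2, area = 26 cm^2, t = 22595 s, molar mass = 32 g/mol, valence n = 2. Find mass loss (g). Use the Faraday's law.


Apply Faraday's law: m = i*A*t*M / (n*F)
Total charge passed Q = i*A*t = 0.676*26*22595 = 397129.72 C
m = Q*M/(n*F) = 397129.72*32/(2*96485) = 65.85558 g

65.85558 g


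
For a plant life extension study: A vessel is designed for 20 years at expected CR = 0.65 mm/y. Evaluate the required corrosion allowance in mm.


Corrosion allowance = CR × design life
CA = 0.65 * 20 = 13.0 mm

13.0 mm


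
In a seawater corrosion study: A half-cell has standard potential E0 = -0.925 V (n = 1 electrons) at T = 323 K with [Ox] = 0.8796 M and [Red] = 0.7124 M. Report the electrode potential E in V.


Apply the Nernst equation: E = E0 + (RT/nF)*ln([Ox]/[Red])
Step 1: RT/nF = 8.314*323/(1*96485) = 0.02783253 V
Step 2: [Ox]/[Red] = 0.8796/0.7124 = 1.2347
Step 3: ln(1.2347) = 0.210828
Step 4: correction = 0.02783253 * 0.210828 = 0.0059 V
E = -0.925 + 0.0059 = -0.9191 V

-0.9191 V


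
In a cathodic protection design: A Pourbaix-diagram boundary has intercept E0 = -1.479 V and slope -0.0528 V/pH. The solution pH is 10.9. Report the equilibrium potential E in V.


Apply the Pourbaix line equation: E = E0 + slope*pH
E = -1.479 + (-0.0528)*10.9 = -1.479 + (-0.57552) = -2.05452 V
Rounded to 4 decimal places: E = -2.0545 V

-2.0545 V


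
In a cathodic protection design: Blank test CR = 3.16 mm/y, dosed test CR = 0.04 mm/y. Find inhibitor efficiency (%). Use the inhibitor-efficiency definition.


Apply the inhibitor-efficiency definition: IE = (CR_blank − CR_inh)/CR_blank × 100
IE = (3.16 − 0.04) / 3.16 × 100
IE = 3.12 / 3.16 × 100 = 98.7 %

98.7 %


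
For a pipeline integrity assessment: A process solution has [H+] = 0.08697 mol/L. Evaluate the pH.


pH = −log10[H+]
pH = −log10(0.08697) = 1.06

1.06


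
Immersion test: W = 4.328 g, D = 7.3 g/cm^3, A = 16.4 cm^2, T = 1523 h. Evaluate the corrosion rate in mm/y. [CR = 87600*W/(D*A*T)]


Apply the mm/y weight-loss relation: CR = 87600 * W / (D * A * T)
Numerator: 87600 * 4.328 = 379132.8
Denominator: 7.3 * 16.4 * 1523 = 182333.56
CR = 379132.8 / 182333.56 = 2.0793 mm/y

2.0793 mm/y


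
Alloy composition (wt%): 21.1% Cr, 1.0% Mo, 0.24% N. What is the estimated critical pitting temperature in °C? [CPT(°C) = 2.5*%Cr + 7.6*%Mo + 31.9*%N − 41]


Apply the ASTM G48 empirical CPT estimate: CPT(°C) = 2.5*%Cr + 7.6*%Mo + 31.9*%N − 41
2.5*21.1 = 52.75; 7.6*1.0 = 7.6; 31.9*0.24 = 7.656
CPT = 52.75 + 7.6 + 7.656 − 41 = 27.006 °C
Rounded to 0.1 °C: CPT ≈ 27.0 °C

27.0 °C


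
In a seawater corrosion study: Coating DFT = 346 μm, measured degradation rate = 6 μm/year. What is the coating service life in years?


Service life = thickness / degradation rate
Life = 346 / 6 = 57.7 years

57.7 years


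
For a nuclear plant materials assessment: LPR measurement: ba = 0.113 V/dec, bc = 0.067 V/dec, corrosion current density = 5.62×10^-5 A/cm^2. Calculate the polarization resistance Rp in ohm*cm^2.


Apply the Stern-Geary equation: Rp = ba*bc / (2.303*icorr*(ba+bc))
ba*bc = 0.113*0.067 = 0.007571
ba+bc = 0.18; 2.303*icorr*(ba+bc) = 2.303*5.62×10^-5*0.18 = 2.3297148×10^-5
Rp = 0.007571 / 2.3297148×10^-5 = 324.98 ohm*cm^2

324.98 ohm*cm^2


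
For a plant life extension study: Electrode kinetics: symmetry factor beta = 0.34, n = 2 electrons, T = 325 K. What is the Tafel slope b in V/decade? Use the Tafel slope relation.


Apply the Tafel slope relation: b = 2.303*R*T/(beta*n*F)
Numerator: 2.303 * 8.314 * 325 = 6222.82
Denominator: 0.34 * 2 * 96485 = 65609.8
b = 6222.82 / 65609.8 = 0.0948 V/decade

0.0948 V/decade


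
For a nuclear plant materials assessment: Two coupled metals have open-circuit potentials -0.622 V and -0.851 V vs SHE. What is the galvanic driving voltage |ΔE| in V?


Driving voltage is the absolute potential difference.
|ΔE| = |-0.622 − (-0.851)| = 0.229 V

0.229 V


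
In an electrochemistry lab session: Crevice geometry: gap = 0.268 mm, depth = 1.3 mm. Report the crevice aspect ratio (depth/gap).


Aspect ratio = depth / gap
Ratio = 1.3 / 0.268 = 4.9

4.9


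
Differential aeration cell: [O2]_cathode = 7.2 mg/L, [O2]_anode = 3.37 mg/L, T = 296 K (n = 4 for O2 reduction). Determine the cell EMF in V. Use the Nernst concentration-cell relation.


Apply the Nernst concentration-cell relation: E = (RT/nF)*ln(C_cathode/C_anode)
RT/nF = 8.314*296/(4*96485) = 0.00637649 V
ln(7.2/3.37) = 0.75917
E = 0.00637649 * 0.75917 = 0.00484 V

0.00484 V


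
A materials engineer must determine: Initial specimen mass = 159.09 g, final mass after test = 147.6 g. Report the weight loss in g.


Weight loss = initial − final
WL = 159.09 − 147.6 = 11.49 g

11.49 g


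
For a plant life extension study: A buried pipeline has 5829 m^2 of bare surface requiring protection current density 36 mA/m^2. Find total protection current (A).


I = area * current density, then convert mA → A (÷1000)
I = 5829 * 36 / 1000 = 209.84 A

209.84 A


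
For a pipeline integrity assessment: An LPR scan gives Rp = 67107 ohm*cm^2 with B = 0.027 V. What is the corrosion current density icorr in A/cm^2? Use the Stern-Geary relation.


Apply the Stern-Geary relation: icorr = B / Rp
icorr = 0.027 / 67107 = 4.023×10^-7 A/cm^2

4.023×10^-7 A/cm^2


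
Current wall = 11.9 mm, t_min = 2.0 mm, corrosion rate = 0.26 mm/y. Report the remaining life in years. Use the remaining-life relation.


Apply the remaining-life relation: RL = (t_current − t_min) / CR
RL = (11.9 − 2.0) / 0.26 = 9.9 / 0.26 = 38.1 years

38.1 years


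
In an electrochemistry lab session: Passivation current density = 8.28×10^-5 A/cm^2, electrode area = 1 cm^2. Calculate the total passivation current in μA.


I = i_pass * A, then convert A → μA (×10^6)
I = 8.28×10^-5 * 1 * 10^6 = 82.8 μA

82.8 μA


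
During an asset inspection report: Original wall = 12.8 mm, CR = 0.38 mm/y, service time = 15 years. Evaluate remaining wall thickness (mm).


Remaining wall = original − CR × time
t = 12.8 − 0.38*15 = 12.8 − 5.7 = 7.1 mm

7.1 mm


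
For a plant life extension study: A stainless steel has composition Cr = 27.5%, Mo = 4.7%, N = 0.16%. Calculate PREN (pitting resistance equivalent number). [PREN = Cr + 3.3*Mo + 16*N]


Apply the PREN formula: PREN = Cr + 3.3*Mo + 16*N
PREN = 27.5 + 3.3*4.7 + 16*0.16
PREN = 27.5 + 15.51 + 2.56 = 45.57

45.57


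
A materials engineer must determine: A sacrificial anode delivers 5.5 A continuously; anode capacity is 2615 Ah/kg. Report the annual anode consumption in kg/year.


Annual consumption = current * hours per year / capacity
Rate = 5.5 * 8760 / 2615 = 18.4 kg/year

18.4 kg/year


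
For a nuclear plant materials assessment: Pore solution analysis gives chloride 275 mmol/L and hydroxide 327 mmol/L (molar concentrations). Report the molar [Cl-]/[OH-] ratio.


Threshold parameter = [Cl-] / [OH-] (molar basis; both in mmol/L, so units cancel)
Ratio = 275 / 327 = 0.84

0.84


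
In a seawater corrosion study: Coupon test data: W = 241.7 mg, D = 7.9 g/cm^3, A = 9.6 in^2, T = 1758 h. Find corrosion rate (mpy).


Apply the mpy weight-loss relation: CR = 534 * W / (D * A * T)
Numerator: 534 * 241.7 = 129067.8
Denominator: 7.9 * 9.6 * 1758 = 133326.72
CR = 129067.8 / 133326.72 = 0.9681 mpy

0.9681 mpy


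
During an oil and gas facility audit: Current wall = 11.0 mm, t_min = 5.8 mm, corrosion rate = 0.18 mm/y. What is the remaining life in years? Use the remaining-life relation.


Apply the remaining-life relation: RL = (t_current − t_min) / CR
RL = (11.0 − 5.8) / 0.18 = 5.2 / 0.18 = 28.9 years

28.9 years


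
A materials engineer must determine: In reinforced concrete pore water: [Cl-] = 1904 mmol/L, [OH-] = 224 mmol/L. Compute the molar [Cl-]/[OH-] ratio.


Threshold parameter = [Cl-] / [OH-] (molar basis; both in mmol/L, so units cancel)
Ratio = 1904 / 224 = 8.5

8.5


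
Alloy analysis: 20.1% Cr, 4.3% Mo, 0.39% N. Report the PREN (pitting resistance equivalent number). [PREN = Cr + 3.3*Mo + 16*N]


Apply the PREN formula: PREN = Cr + 3.3*Mo + 16*N
PREN = 20.1 + 3.3*4.3 + 16*0.39
PREN = 20.1 + 14.19 + 6.24 = 40.53

40.53


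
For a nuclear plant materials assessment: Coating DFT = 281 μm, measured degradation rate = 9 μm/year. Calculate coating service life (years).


Service life = thickness / degradation rate
Life = 281 / 9 = 31.2 years

31.2 years


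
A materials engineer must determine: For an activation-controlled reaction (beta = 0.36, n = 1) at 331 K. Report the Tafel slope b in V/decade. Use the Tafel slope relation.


Apply the Tafel slope relation: b = 2.303*R*T/(beta*n*F)
Numerator: 2.303 * 8.314 * 331 = 6337.7
Denominator: 0.36 * 1 * 96485 = 34734.6
b = 6337.7 / 34734.6 = 0.1825 V/decade

0.1825 V/decade


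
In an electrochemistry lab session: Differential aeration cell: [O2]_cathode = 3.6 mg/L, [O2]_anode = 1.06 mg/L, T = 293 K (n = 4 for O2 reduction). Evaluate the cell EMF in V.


Apply the Nernst concentration-cell relation: E = (RT/nF)*ln(C_cathode/C_anode)
RT/nF = 8.314*293/(4*96485) = 0.00631187 V
ln(3.6/1.06) = 1.22266
E = 0.00631187 * 1.22266 = 0.00772 V

0.00772 V


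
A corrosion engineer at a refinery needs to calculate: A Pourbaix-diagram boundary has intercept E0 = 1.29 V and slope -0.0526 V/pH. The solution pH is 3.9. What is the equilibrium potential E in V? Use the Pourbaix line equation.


Apply the Pourbaix line equation: E = E0 + slope*pH
E = 1.29 + (-0.0526)*3.9 = 1.29 + (-0.20514) = 1.08486 V
Rounded to 3 decimal places: E = 1.085 V

1.085 V


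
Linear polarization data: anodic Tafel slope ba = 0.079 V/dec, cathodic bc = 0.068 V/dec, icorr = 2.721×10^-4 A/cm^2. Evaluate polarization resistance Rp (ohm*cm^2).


Apply the Stern-Geary equation: Rp = ba*bc / (2.303*icorr*(ba+bc))
ba*bc = 0.079*0.068 = 0.005372
ba+bc = 0.147; 2.303*icorr*(ba+bc) = 2.303*2.721×10^-4*0.147 = 9.2117006×10^-5
Rp = 0.005372 / 9.2117006×10^-5 = 58.32 ohm*cm^2

58.32 ohm*cm^2


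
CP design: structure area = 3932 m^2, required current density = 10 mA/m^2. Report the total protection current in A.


I = area * current density, then convert mA → A (÷1000)
I = 3932 * 10 / 1000 = 39.32 A

39.32 A


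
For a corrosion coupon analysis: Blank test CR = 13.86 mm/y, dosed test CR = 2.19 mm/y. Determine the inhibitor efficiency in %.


Apply the inhibitor-efficiency definition: IE = (CR_blank − CR_inh)/CR_blank × 100
IE = (13.86 − 2.19) / 13.86 × 100
IE = 11.67 / 13.86 × 100 = 84.2 %

84.2 %


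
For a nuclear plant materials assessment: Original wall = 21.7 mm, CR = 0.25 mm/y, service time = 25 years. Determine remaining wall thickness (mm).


Remaining wall = original − CR × time
t = 21.7 − 0.25*25 = 21.7 − 6.25 = 15.45 mm

15.45 mm


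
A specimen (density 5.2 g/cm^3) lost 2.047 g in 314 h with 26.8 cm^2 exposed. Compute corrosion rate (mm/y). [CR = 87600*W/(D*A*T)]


Apply the mm/y weight-loss relation: CR = 87600 * W / (D * A * T)
Numerator: 87600 * 2.047 = 179317.2
Denominator: 5.2 * 26.8 * 314 = 43759.04
CR = 179317.2 / 43759.04 = 4.09783 mm/y

4.09783 mm/y


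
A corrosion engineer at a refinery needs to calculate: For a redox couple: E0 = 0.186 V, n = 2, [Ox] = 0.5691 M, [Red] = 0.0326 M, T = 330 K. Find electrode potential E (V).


Apply the Nernst equation: E = E0 + (RT/nF)*ln([Ox]/[Red])
Step 1: RT/nF = 8.314*330/(2*96485) = 0.01421786 V
Step 2: [Ox]/[Red] = 0.5691/0.0326 = 17.457055
Step 3: ln(17.457055) = 2.859744
Step 4: correction = 0.01421786 * 2.859744 = 0.0407 V
E = 0.186 + 0.0407 = 0.2267 V

0.2267 V


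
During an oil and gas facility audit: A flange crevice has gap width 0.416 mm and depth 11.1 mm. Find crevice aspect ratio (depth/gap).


Aspect ratio = depth / gap
Ratio = 11.1 / 0.416 = 26.7

26.7


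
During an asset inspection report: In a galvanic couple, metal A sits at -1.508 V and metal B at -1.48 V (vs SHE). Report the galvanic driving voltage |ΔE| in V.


Driving voltage is the absolute potential difference.
|ΔE| = |-1.508 − (-1.48)| = 0.028 V

0.028 V


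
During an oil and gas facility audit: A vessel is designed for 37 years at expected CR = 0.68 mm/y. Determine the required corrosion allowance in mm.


Corrosion allowance = CR × design life
CA = 0.68 * 37 = 25.16 mm

25.16 mm


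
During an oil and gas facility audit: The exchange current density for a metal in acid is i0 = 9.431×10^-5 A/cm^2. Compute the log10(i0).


i0 = 9.431×10^-5 A/cm^2
log10(i0) = -4.025

-4.025


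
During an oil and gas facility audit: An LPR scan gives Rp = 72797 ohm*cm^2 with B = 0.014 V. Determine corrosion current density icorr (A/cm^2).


Apply the Stern-Geary relation: icorr = B / Rp
icorr = 0.014 / 72797 = 1.923×10^-7 A/cm^2

1.923×10^-7 A/cm^2


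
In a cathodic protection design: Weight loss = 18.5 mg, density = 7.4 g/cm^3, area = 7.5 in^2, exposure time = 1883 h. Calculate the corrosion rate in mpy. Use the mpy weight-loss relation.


Apply the mpy weight-loss relation: CR = 534 * W / (D * A * T)
Numerator: 534 * 18.5 = 9879.0
Denominator: 7.4 * 7.5 * 1883 = 104506.5
CR = 9879.0 / 104506.5 = 0.0945 mpy

0.0945 mpy


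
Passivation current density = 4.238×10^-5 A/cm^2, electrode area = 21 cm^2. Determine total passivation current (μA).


I = i_pass * A, then convert A → μA (×10^6)
I = 4.238×10^-5 * 21 * 10^6 = 889.98 μA

889.98 μA


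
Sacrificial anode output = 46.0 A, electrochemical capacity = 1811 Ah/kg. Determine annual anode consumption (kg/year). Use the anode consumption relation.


Annual consumption = current * hours per year / capacity
Rate = 46.0 * 8760 / 1811 = 222.5 kg/year

222.5 kg/year


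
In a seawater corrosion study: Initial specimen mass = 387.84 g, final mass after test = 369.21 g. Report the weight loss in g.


Weight loss = initial − final
WL = 387.84 − 369.21 = 18.63 g

18.63 g


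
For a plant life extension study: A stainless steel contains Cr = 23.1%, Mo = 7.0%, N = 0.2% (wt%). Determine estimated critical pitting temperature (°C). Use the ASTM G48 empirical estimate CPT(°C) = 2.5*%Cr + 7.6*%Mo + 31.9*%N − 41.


Apply the ASTM G48 empirical CPT estimate: CPT(°C) = 2.5*%Cr + 7.6*%Mo + 31.9*%N − 41
2.5*23.1 = 57.75; 7.6*7.0 = 53.2; 31.9*0.2 = 6.38
CPT = 57.75 + 53.2 + 6.38 − 41 = 76.33 °C
Rounded to 0.1 °C: CPT ≈ 76.3 °C

76.3 °C


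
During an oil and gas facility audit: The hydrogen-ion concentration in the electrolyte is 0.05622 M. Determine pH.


pH = −log10[H+]
pH = −log10(0.05622) = 1.25

1.25


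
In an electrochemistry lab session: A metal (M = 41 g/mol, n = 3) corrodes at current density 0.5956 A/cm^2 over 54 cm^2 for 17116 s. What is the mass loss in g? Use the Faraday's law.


Apply Faraday's law: m = i*A*t*M / (n*F)
Total charge passed Q = i*A*t = 0.5956*54*17116 = 550491.6384 C
m = Q*M/(n*F) = 550491.6384*41/(3*96485) = 77.9747 g

77.9747 g


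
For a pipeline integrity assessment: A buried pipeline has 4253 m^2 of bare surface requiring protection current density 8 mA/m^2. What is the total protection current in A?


I = area * current density, then convert mA → A (÷1000)
I = 4253 * 8 / 1000 = 34.02 A

34.02 A


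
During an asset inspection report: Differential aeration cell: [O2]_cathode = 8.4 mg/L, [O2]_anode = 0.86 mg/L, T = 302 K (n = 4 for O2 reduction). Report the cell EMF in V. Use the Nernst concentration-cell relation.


Apply the Nernst concentration-cell relation: E = (RT/nF)*ln(C_cathode/C_anode)
RT/nF = 8.314*302/(4*96485) = 0.00650575 V
ln(8.4/0.86) = 2.27905
E = 0.00650575 * 2.27905 = 0.01483 V

0.01483 V


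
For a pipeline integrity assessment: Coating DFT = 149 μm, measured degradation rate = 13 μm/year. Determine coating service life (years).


Service life = thickness / degradation rate
Life = 149 / 13 = 11.5 years

11.5 years


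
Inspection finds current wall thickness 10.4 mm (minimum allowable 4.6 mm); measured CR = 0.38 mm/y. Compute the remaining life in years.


Apply the remaining-life relation: RL = (t_current − t_min) / CR
RL = (10.4 − 4.6) / 0.38 = 5.8 / 0.38 = 15.3 years

15.3 years


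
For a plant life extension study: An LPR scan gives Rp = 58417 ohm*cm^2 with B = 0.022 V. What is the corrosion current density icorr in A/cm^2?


Apply the Stern-Geary relation: icorr = B / Rp
icorr = 0.022 / 58417 = 3.766×10^-7 A/cm^2

3.766×10^-7 A/cm^2
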